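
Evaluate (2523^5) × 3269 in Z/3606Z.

(2523)^5 ≡ 1017 (mod 3606)
1017 × 3269 = 3324573 ≡ 3447 (mod 3606)

3447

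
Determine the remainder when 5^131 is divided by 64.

Compute successive squares:
5^1 ≡ 5 (mod 64)
5^2 ≡ 5^2 = 25 (mod 64)
5^4 ≡ 25^2 = 625 ≡ 49 (mod 64)
5^8 ≡ 49^2 = 2401 ≡ 33 (mod 64)
5^16 ≡ 33^2 = 1089 ≡ 1 (mod 64)
5^32 ≡ 1^2 = 1 (mod 64)
5^64 ≡ 1^2 = 1 (mod 64)
5^128 ≡ 1^2 = 1 (mod 64)
5^131 = 5^128 × 5^2 × 5^1 ≡ 1 × 25 × 5 (mod 64).
Accumulate the product:
1 × 25 = 25
25 × 5 = 125 ≡ 61

61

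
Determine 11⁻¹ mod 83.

By the extended Euclidean algorithm:
83 = 7*11 + 6
11 = 1*6 + 5
6 = 1*5 + 1
5 = 5*1 + 0
gcd(11, 83) = 1, so the inverse exists.
Back-substitute for 1:
1 = 1*6 − 1*5
  = −1*11 + 2*6
  = 2*83 − 15*11
So 11⁻¹ ≡ −15 ≡ 68 (mod 83).

68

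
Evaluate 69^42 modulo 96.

Using repeated squaring:
42 in binary is 101010, i.e. 42 = 32 + 8 + 2.
69^1 ≡ 69 (mod 96)
69^2 ≡ 69^2 = 4761 ≡ 57 (mod 96)
69^4 ≡ 57^2 = 3249 ≡ 81 (mod 96)
69^8 ≡ 81^2 = 6561 ≡ 33 (mod 96)
69^16 ≡ 33^2 = 1089 ≡ 33 (mod 96)
69^32 ≡ 33^2 = 1089 ≡ 33 (mod 96)
69^42 = 69^32 · 69^8 · 69^2 ≡ 33 · 33 · 57 (mod 96).
Accumulate the product:
33 · 33 = 1089 ≡ 33
33 · 57 = 1881 ≡ 57

57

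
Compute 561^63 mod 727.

Compute successive squares:
63 in binary is 111111, i.e. 63 = 32 + 16 + 8 + 4 + 2 + 1.
561^1 ≡ 561 (mod 727)
561^2 ≡ 561^2 = 314721 ≡ 657 (mod 727)
561^4 ≡ 657^2 = 431649 ≡ 538 (mod 727)
561^8 ≡ 538^2 = 289444 ≡ 98 (mod 727)
561^16 ≡ 98^2 = 9604 ≡ 153 (mod 727)
561^32 ≡ 153^2 = 23409 ≡ 145 (mod 727)
561^63 = 561^32 · 561^16 · 561^8 · 561^4 · 561^2 · 561^1 ≡ 145 · 153 · 98 · 538 · 657 · 561 (mod 727).
Accumulate the product:
145 · 153 = 22185 ≡ 375
375 · 98 = 36750 ≡ 400
400 · 538 = 215200 ≡ 8
8 · 657 = 5256 ≡ 167
167 · 561 = 93687 ≡ 631

631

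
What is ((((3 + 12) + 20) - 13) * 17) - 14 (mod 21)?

3 + 12 = 15
15 + 20 = 35 ≡ 14 (mod 21)
14 - 13 = 1
1 * 17 = 17
17 - 14 = 3

3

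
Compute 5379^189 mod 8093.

Using repeated squaring:
5379^1 ≡ 5379 (mod 8093)
5379^2 ≡ 5379^2 = 28933641 ≡ 1166 (mod 8093)
5379^4 ≡ 1166^2 = 1359556 ≡ 8025 (mod 8093)
5379^8 ≡ 8025^2 = 64400625 ≡ 4624 (mod 8093)
5379^16 ≡ 4624^2 = 21381376 ≡ 7763 (mod 8093)
5379^32 ≡ 7763^2 = 60264169 ≡ 3691 (mod 8093)
5379^64 ≡ 3691^2 = 13623481 ≡ 2962 (mod 8093)
5379^128 ≡ 2962^2 = 8773444 ≡ 632 (mod 8093)
5379^189 = 5379^128 · 5379^32 · 5379^16 · 5379^8 · 5379^4 · 5379^1 ≡ 632 · 3691 · 7763 · 4624 · 8025 · 5379 (mod 8093).
Accumulate the product:
632 · 3691 = 2332712 ≡ 1928
1928 · 7763 = 14967064 ≡ 3107
3107 · 4624 = 14366768 ≡ 1693
1693 · 8025 = 13586325 ≡ 6271
6271 · 5379 = 33731709 ≡ 85

85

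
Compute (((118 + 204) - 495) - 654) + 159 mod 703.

118 + 204 = 322
322 - 495 = -173 ≡ 530 (mod 703)
530 - 654 = -124 ≡ 579 (mod 703)
579 + 159 = 738 ≡ 35 (mod 703)

35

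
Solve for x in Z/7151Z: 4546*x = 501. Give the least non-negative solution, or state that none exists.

5781

gcd(4546, 7151) = 1, so a unique solution mod 7151 exists.
4546⁻¹ ≡ 140 (mod 7151).
x ≡ 140*501 ≡ 5781 (mod 7151).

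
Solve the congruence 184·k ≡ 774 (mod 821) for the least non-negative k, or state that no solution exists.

263

gcd(184, 821) = 1, so a unique solution mod 821 exists.
184⁻¹ ≡ 763 (mod 821).
k ≡ 763·774 ≡ 263 (mod 821).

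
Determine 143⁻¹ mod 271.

235

By the extended Euclidean algorithm:
271 = 1×143 + 128
143 = 1×128 + 15
128 = 8×15 + 8
15 = 1×8 + 7
8 = 1×7 + 1
7 = 7×1 + 0
gcd(143, 271) = 1, so the inverse exists.
Back-substitute for 1:
1 = 1×8 − 1×7
  = −1×15 + 2×8
  = 2×128 − 17×15
  = −17×143 + 19×128
  = 19×271 − 36×143
So 143⁻¹ ≡ −36 ≡ 235 (mod 271).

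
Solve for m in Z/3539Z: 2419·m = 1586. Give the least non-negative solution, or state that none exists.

gcd(2419, 3539) = 1, so a unique solution mod 3539 exists.
2419⁻¹ ≡ 692 (mod 3539).
m ≡ 692·1586 ≡ 422 (mod 3539).

422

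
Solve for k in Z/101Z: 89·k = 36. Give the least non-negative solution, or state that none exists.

98

gcd(89, 101) = 1, so a unique solution mod 101 exists.
89⁻¹ ≡ 42 (mod 101).
k ≡ 42·36 ≡ 98 (mod 101).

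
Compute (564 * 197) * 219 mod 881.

564 * 197 = 111108 ≡ 102 (mod 881)
102 * 219 = 22338 ≡ 313 (mod 881)

313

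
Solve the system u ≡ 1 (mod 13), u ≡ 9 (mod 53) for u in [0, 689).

274

13⁻¹ mod 53: 13*49 ≡ 1 (mod 53), so 13⁻¹ ≡ 49.
u = 1 + 13*((9 − 1)*49 mod 53) = 1 + 13*21 = 274.
Check: 274 mod 13 = 1, 274 mod 53 = 9. ✓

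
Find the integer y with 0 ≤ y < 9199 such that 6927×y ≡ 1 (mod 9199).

2652

Apply the Euclidean algorithm and back-substitute:
9199 = 1*6927 + 2272
6927 = 3*2272 + 111
2272 = 20*111 + 52
111 = 2*52 + 7
52 = 7*7 + 3
7 = 2*3 + 1
3 = 3*1 + 0
gcd(6927, 9199) = 1, so the inverse exists.
Back-substitute for 1:
1 = 1*7 − 2*3
  = −2*52 + 15*7
  = 15*111 − 32*52
  = −32*2272 + 655*111
  = 655*6927 − 1997*2272
  = −1997*9199 + 2652*6927
So 6927⁻¹ ≡ 2652 (mod 9199).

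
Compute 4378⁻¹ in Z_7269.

1051

Run the extended Euclidean algorithm:
7269 = 1*4378 + 2891
4378 = 1*2891 + 1487
2891 = 1*1487 + 1404
1487 = 1*1404 + 83
1404 = 16*83 + 76
83 = 1*76 + 7
76 = 10*7 + 6
7 = 1*6 + 1
6 = 6*1 + 0
gcd(4378, 7269) = 1, so the inverse exists.
Back-substitute for 1:
1 = 1*7 − 1*6
  = −1*76 + 11*7
  = 11*83 − 12*76
  = −12*1404 + 203*83
  = 203*1487 − 215*1404
  = −215*2891 + 418*1487
  = 418*4378 − 633*2891
  = −633*7269 + 1051*4378
So 4378⁻¹ ≡ 1051 (mod 7269).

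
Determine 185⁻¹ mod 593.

234

593 = 3*185 + 38
185 = 4*38 + 33
38 = 1*33 + 5
33 = 6*5 + 3
5 = 1*3 + 2
3 = 1*2 + 1
2 = 2*1 + 0
gcd(185, 593) = 1, so the inverse exists.
Bézout: 1 = −73*593 + 234*185.
So 185⁻¹ ≡ 234 (mod 593).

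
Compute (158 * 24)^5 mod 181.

138

158 * 24 = 3792 ≡ 172 (mod 181)
(172)^5 ≡ 138 (mod 181)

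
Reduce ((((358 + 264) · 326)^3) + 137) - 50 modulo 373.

358 + 264 = 622 ≡ 249 (mod 373)
249 · 326 = 81174 ≡ 233 (mod 373)
(233)^3 ≡ 161 (mod 373)
161 + 137 = 298
298 - 50 = 248

248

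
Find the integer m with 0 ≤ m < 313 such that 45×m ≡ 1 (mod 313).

313 = 6·45 + 43
45 = 1·43 + 2
43 = 21·2 + 1
2 = 2·1 + 0
gcd(45, 313) = 1, so the inverse exists.
Bézout: 1 = 22·313 − 153·45.
So 45⁻¹ ≡ −153 ≡ 160 (mod 313).

160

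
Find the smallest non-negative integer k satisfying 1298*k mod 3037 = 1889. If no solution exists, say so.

gcd(1298, 3037) = 1, so a unique solution mod 3037 exists.
1298⁻¹ ≡ 1336 (mod 3037).
k ≡ 1336*1889 ≡ 2994 (mod 3037).

2994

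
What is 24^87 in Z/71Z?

43

By square-and-multiply:
24^1 ≡ 24 (mod 71)
24^2 ≡ 24^2 = 576 ≡ 8 (mod 71)
24^4 ≡ 8^2 = 64 (mod 71)
24^8 ≡ 64^2 = 4096 ≡ 49 (mod 71)
24^16 ≡ 49^2 = 2401 ≡ 58 (mod 71)
24^32 ≡ 58^2 = 3364 ≡ 27 (mod 71)
24^64 ≡ 27^2 = 729 ≡ 19 (mod 71)
24^87 = 24^64 * 24^16 * 24^4 * 24^2 * 24^1 ≡ 19 * 58 * 64 * 8 * 24 (mod 71).
Accumulate the product:
19 * 58 = 1102 ≡ 37
37 * 64 = 2368 ≡ 25
25 * 8 = 200 ≡ 58
58 * 24 = 1392 ≡ 43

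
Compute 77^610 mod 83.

Using repeated squaring:
610 in binary is 1001100010, i.e. 610 = 512 + 64 + 32 + 2.
77^1 ≡ 77 (mod 83)
77^2 ≡ 77^2 = 5929 ≡ 36 (mod 83)
77^4 ≡ 36^2 = 1296 ≡ 51 (mod 83)
77^8 ≡ 51^2 = 2601 ≡ 28 (mod 83)
77^16 ≡ 28^2 = 784 ≡ 37 (mod 83)
77^32 ≡ 37^2 = 1369 ≡ 41 (mod 83)
77^64 ≡ 41^2 = 1681 ≡ 21 (mod 83)
77^128 ≡ 21^2 = 441 ≡ 26 (mod 83)
77^256 ≡ 26^2 = 676 ≡ 12 (mod 83)
77^512 ≡ 12^2 = 144 ≡ 61 (mod 83)
77^610 = 77^512 × 77^64 × 77^32 × 77^2 ≡ 61 × 21 × 41 × 36 (mod 83).
Accumulate the product:
61 × 21 = 1281 ≡ 36
36 × 41 = 1476 ≡ 65
65 × 36 = 2340 ≡ 16

16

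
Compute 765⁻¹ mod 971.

By the extended Euclidean algorithm:
971 = 1·765 + 206
765 = 3·206 + 147
206 = 1·147 + 59
147 = 2·59 + 29
59 = 2·29 + 1
29 = 29·1 + 0
gcd(765, 971) = 1, so the inverse exists.
Back-substitute for 1:
1 = 1·59 − 2·29
  = −2·147 + 5·59
  = 5·206 − 7·147
  = −7·765 + 26·206
  = 26·971 − 33·765
So 765⁻¹ ≡ −33 ≡ 938 (mod 971).

938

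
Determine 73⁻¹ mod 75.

75 = 1×73 + 2
73 = 36×2 + 1
2 = 2×1 + 0
gcd(73, 75) = 1, so the inverse exists.
Bézout: 1 = −36×75 + 37×73.
So 73⁻¹ ≡ 37 (mod 75).

37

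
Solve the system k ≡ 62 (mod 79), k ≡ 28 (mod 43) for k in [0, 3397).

931

79⁻¹ mod 43: 79·6 ≡ 1 (mod 43), so 79⁻¹ ≡ 6.
k = 62 + 79·((28 − 62)·6 mod 43) = 62 + 79·11 = 931.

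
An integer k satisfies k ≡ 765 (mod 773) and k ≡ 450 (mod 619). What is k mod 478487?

773⁻¹ mod 619: 773×205 ≡ 1 (mod 619), so 773⁻¹ ≡ 205.
k = 765 + 773×((450 − 765)×205 mod 619) = 765 + 773×420 = 325425.

325425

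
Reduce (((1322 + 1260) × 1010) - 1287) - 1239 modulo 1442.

1042

1322 + 1260 = 2582 ≡ 1140 (mod 1442)
1140 × 1010 = 1151400 ≡ 684 (mod 1442)
684 - 1287 = -603 ≡ 839 (mod 1442)
839 - 1239 = -400 ≡ 1042 (mod 1442)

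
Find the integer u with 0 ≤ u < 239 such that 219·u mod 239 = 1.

By the extended Euclidean algorithm:
239 = 1×219 + 20
219 = 10×20 + 19
20 = 1×19 + 1
19 = 19×1 + 0
gcd(219, 239) = 1, so the inverse exists.
Bézout: 1 = 11×239 − 12×219.
So 219⁻¹ ≡ −12 ≡ 227 (mod 239).

227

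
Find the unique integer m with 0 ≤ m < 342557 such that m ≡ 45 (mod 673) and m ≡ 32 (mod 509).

102341

673⁻¹ mod 509: 673×419 ≡ 1 (mod 509), so 673⁻¹ ≡ 419.
m = 45 + 673×((32 − 45)×419 mod 509) = 45 + 673×152 = 102341.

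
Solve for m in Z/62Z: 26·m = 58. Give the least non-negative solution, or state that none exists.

7

gcd(26, 62) = 2, and 2 | 58, so solutions exist.
Divide through by 2: 13·m mod 31 = 29.
13⁻¹ ≡ 12 (mod 31).
m ≡ 12·29 ≡ 7 (mod 31).
The smallest non-negative solution is m = 7.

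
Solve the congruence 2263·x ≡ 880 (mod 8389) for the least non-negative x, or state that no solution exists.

gcd(2263, 8389) = 1, so a unique solution mod 8389 exists.
2263⁻¹ ≡ 5909 (mod 8389).
x ≡ 5909·880 ≡ 7129 (mod 8389).

7129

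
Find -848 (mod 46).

-848 = -19×46 + 26, so -848 ≡ 26 (mod 46).

26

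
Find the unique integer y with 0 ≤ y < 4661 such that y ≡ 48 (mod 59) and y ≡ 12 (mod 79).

59⁻¹ mod 79: 59*75 ≡ 1 (mod 79), so 59⁻¹ ≡ 75.
y = 48 + 59*((12 − 48)*75 mod 79) = 48 + 59*65 = 3883.
Check: 3883 mod 59 = 48, 3883 mod 79 = 12. ✓

3883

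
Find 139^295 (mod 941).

295 in binary is 100100111, i.e. 295 = 256 + 32 + 4 + 2 + 1.
139^1 ≡ 139 (mod 941)
139^2 ≡ 139^2 = 19321 ≡ 501 (mod 941)
139^4 ≡ 501^2 = 251001 ≡ 695 (mod 941)
139^8 ≡ 695^2 = 483025 ≡ 292 (mod 941)
139^16 ≡ 292^2 = 85264 ≡ 574 (mod 941)
139^32 ≡ 574^2 = 329476 ≡ 126 (mod 941)
139^64 ≡ 126^2 = 15876 ≡ 820 (mod 941)
139^128 ≡ 820^2 = 672400 ≡ 526 (mod 941)
139^256 ≡ 526^2 = 276676 ≡ 22 (mod 941)
139^295 = 139^256 * 139^32 * 139^4 * 139^2 * 139^1 ≡ 22 * 126 * 695 * 501 * 139 (mod 941).
Accumulate the product:
22 * 126 = 2772 ≡ 890
890 * 695 = 618550 ≡ 313
313 * 501 = 156813 ≡ 607
607 * 139 = 84373 ≡ 624

624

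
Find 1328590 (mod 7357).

1328590 = 180·7357 + 4330, so 1328590 ≡ 4330 (mod 7357).

4330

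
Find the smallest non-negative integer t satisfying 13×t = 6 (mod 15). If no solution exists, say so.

gcd(13, 15) = 1, so a unique solution mod 15 exists.
13⁻¹ ≡ 7 (mod 15).
t ≡ 7×6 ≡ 12 (mod 15).

12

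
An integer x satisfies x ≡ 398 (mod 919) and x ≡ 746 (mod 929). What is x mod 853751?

139167

919⁻¹ mod 929: 919*836 ≡ 1 (mod 929), so 919⁻¹ ≡ 836.
x = 398 + 919*((746 − 398)*836 mod 929) = 398 + 919*151 = 139167.
Check: 139167 mod 919 = 398, 139167 mod 929 = 746. ✓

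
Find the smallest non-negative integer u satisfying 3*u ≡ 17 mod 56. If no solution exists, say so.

gcd(3, 56) = 1, so a unique solution mod 56 exists.
3⁻¹ ≡ 19 (mod 56).
u ≡ 19*17 ≡ 43 (mod 56).

43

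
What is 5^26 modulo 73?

26 in binary is 11010, i.e. 26 = 16 + 8 + 2.
5^1 ≡ 5 (mod 73)
5^2 ≡ 5^2 = 25 (mod 73)
5^4 ≡ 25^2 = 625 ≡ 41 (mod 73)
5^8 ≡ 41^2 = 1681 ≡ 2 (mod 73)
5^16 ≡ 2^2 = 4 (mod 73)
5^26 = 5^16 × 5^8 × 5^2 ≡ 4 × 2 × 25 (mod 73).
Accumulate the product:
4 × 2 = 8
8 × 25 = 200 ≡ 54

54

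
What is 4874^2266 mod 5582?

332

Compute successive squares:
2266 in binary is 100011011010, i.e. 2266 = 2048 + 128 + 64 + 16 + 8 + 2.
4874^1 ≡ 4874 (mod 5582)
4874^2 ≡ 4874^2 = 23755876 ≡ 4466 (mod 5582)
4874^4 ≡ 4466^2 = 19945156 ≡ 670 (mod 5582)
4874^8 ≡ 670^2 = 448900 ≡ 2340 (mod 5582)
4874^16 ≡ 2340^2 = 5475600 ≡ 5240 (mod 5582)
4874^32 ≡ 5240^2 = 27457600 ≡ 5324 (mod 5582)
4874^64 ≡ 5324^2 = 28344976 ≡ 5162 (mod 5582)
4874^128 ≡ 5162^2 = 26646244 ≡ 3358 (mod 5582)
4874^256 ≡ 3358^2 = 11276164 ≡ 524 (mod 5582)
4874^512 ≡ 524^2 = 274576 ≡ 1058 (mod 5582)
4874^1024 ≡ 1058^2 = 1119364 ≡ 2964 (mod 5582)
4874^2048 ≡ 2964^2 = 8785296 ≡ 4810 (mod 5582)
4874^2266 = 4874^2048 · 4874^128 · 4874^64 · 4874^16 · 4874^8 · 4874^2 ≡ 4810 · 3358 · 5162 · 5240 · 2340 · 4466 (mod 5582).
Accumulate the product:
4810 · 3358 = 16151980 ≡ 3254
3254 · 5162 = 16797148 ≡ 910
910 · 5240 = 4768400 ≡ 1372
1372 · 2340 = 3210480 ≡ 830
830 · 4466 = 3706780 ≡ 332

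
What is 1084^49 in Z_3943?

By square-and-multiply:
49 in binary is 110001, i.e. 49 = 32 + 16 + 1.
1084^1 ≡ 1084 (mod 3943)
1084^2 ≡ 1084^2 = 1175056 ≡ 42 (mod 3943)
1084^4 ≡ 42^2 = 1764 (mod 3943)
1084^8 ≡ 1764^2 = 3111696 ≡ 669 (mod 3943)
1084^16 ≡ 669^2 = 447561 ≡ 2002 (mod 3943)
1084^32 ≡ 2002^2 = 4008004 ≡ 1916 (mod 3943)
1084^49 = 1084^32 * 1084^16 * 1084^1 ≡ 1916 * 2002 * 1084 (mod 3943).
Accumulate the product:
1916 * 2002 = 3835832 ≡ 3236
3236 * 1084 = 3507824 ≡ 2497

2497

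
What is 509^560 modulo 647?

Using repeated squaring:
560 in binary is 1000110000, i.e. 560 = 512 + 32 + 16.
509^1 ≡ 509 (mod 647)
509^2 ≡ 509^2 = 259081 ≡ 281 (mod 647)
509^4 ≡ 281^2 = 78961 ≡ 27 (mod 647)
509^8 ≡ 27^2 = 729 ≡ 82 (mod 647)
509^16 ≡ 82^2 = 6724 ≡ 254 (mod 647)
509^32 ≡ 254^2 = 64516 ≡ 463 (mod 647)
509^64 ≡ 463^2 = 214369 ≡ 212 (mod 647)
509^128 ≡ 212^2 = 44944 ≡ 301 (mod 647)
509^256 ≡ 301^2 = 90601 ≡ 21 (mod 647)
509^512 ≡ 21^2 = 441 (mod 647)
509^560 = 509^512 · 509^32 · 509^16 ≡ 441 · 463 · 254 (mod 647).
Accumulate the product:
441 · 463 = 204183 ≡ 378
378 · 254 = 96012 ≡ 256

256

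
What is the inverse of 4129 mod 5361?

Run the extended Euclidean algorithm:
5361 = 1·4129 + 1232
4129 = 3·1232 + 433
1232 = 2·433 + 366
433 = 1·366 + 67
366 = 5·67 + 31
67 = 2·31 + 5
31 = 6·5 + 1
5 = 5·1 + 0
gcd(4129, 5361) = 1, so the inverse exists.
Back-substitute for 1:
1 = 1·31 − 6·5
  = −6·67 + 13·31
  = 13·366 − 71·67
  = −71·433 + 84·366
  = 84·1232 − 239·433
  = −239·4129 + 801·1232
  = 801·5361 − 1040·4129
So 4129⁻¹ ≡ −1040 ≡ 4321 (mod 5361).

4321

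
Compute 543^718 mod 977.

299

Using repeated squaring:
718 in binary is 1011001110, i.e. 718 = 512 + 128 + 64 + 8 + 4 + 2.
543^1 ≡ 543 (mod 977)
543^2 ≡ 543^2 = 294849 ≡ 772 (mod 977)
543^4 ≡ 772^2 = 595984 ≡ 14 (mod 977)
543^8 ≡ 14^2 = 196 (mod 977)
543^16 ≡ 196^2 = 38416 ≡ 313 (mod 977)
543^32 ≡ 313^2 = 97969 ≡ 269 (mod 977)
543^64 ≡ 269^2 = 72361 ≡ 63 (mod 977)
543^128 ≡ 63^2 = 3969 ≡ 61 (mod 977)
543^256 ≡ 61^2 = 3721 ≡ 790 (mod 977)
543^512 ≡ 790^2 = 624100 ≡ 774 (mod 977)
543^718 = 543^512 × 543^128 × 543^64 × 543^8 × 543^4 × 543^2 ≡ 774 × 61 × 63 × 196 × 14 × 772 (mod 977).
Accumulate the product:
774 × 61 = 47214 ≡ 318
318 × 63 = 20034 ≡ 494
494 × 196 = 96824 ≡ 101
101 × 14 = 1414 ≡ 437
437 × 772 = 337364 ≡ 299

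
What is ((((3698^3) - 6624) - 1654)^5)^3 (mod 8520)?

7984

(3698)^3 ≡ 1352 (mod 8520)
1352 - 6624 = -5272 ≡ 3248 (mod 8520)
3248 - 1654 = 1594
(1594)^5 ≡ 2104 (mod 8520)
(2104)^3 ≡ 7984 (mod 8520)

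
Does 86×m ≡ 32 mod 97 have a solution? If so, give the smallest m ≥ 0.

gcd(86, 97) = 1, so a unique solution mod 97 exists.
86⁻¹ ≡ 44 (mod 97).
m ≡ 44×32 ≡ 50 (mod 97).

50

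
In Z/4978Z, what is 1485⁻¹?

1837

Apply the Euclidean algorithm and back-substitute:
4978 = 3·1485 + 523
1485 = 2·523 + 439
523 = 1·439 + 84
439 = 5·84 + 19
84 = 4·19 + 8
19 = 2·8 + 3
8 = 2·3 + 2
3 = 1·2 + 1
2 = 2·1 + 0
gcd(1485, 4978) = 1, so the inverse exists.
Back-substitute for 1:
1 = 1·3 − 1·2
  = −1·8 + 3·3
  = 3·19 − 7·8
  = −7·84 + 31·19
  = 31·439 − 162·84
  = −162·523 + 193·439
  = 193·1485 − 548·523
  = −548·4978 + 1837·1485
So 1485⁻¹ ≡ 1837 (mod 4978).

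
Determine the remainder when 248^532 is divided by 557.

225

By square-and-multiply:
248^1 ≡ 248 (mod 557)
248^2 ≡ 248^2 = 61504 ≡ 234 (mod 557)
248^4 ≡ 234^2 = 54756 ≡ 170 (mod 557)
248^8 ≡ 170^2 = 28900 ≡ 493 (mod 557)
248^16 ≡ 493^2 = 243049 ≡ 197 (mod 557)
248^32 ≡ 197^2 = 38809 ≡ 376 (mod 557)
248^64 ≡ 376^2 = 141376 ≡ 455 (mod 557)
248^128 ≡ 455^2 = 207025 ≡ 378 (mod 557)
248^256 ≡ 378^2 = 142884 ≡ 292 (mod 557)
248^512 ≡ 292^2 = 85264 ≡ 43 (mod 557)
248^532 = 248^512 × 248^16 × 248^4 ≡ 43 × 197 × 170 (mod 557).
Accumulate the product:
43 × 197 = 8471 ≡ 116
116 × 170 = 19720 ≡ 225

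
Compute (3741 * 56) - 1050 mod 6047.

2848

3741 * 56 = 209496 ≡ 3898 (mod 6047)
3898 - 1050 = 2848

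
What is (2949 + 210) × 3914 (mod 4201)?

2949 + 210 = 3159
3159 × 3914 = 12364326 ≡ 783 (mod 4201)

783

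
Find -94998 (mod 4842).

-94998 = -20*4842 + 1842, so -94998 ≡ 1842 (mod 4842).

1842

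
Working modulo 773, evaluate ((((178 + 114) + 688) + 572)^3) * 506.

303

178 + 114 = 292
292 + 688 = 980 ≡ 207 (mod 773)
207 + 572 = 779 ≡ 6 (mod 773)
(6)^3 ≡ 216 (mod 773)
216 * 506 = 109296 ≡ 303 (mod 773)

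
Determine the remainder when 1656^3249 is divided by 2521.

655

Using repeated squaring:
1656^1 ≡ 1656 (mod 2521)
1656^2 ≡ 1656^2 = 2742336 ≡ 2009 (mod 2521)
1656^4 ≡ 2009^2 = 4036081 ≡ 2481 (mod 2521)
1656^8 ≡ 2481^2 = 6155361 ≡ 1600 (mod 2521)
1656^16 ≡ 1600^2 = 2560000 ≡ 1185 (mod 2521)
1656^32 ≡ 1185^2 = 1404225 ≡ 28 (mod 2521)
1656^64 ≡ 28^2 = 784 (mod 2521)
1656^128 ≡ 784^2 = 614656 ≡ 2053 (mod 2521)
1656^256 ≡ 2053^2 = 4214809 ≡ 2218 (mod 2521)
1656^512 ≡ 2218^2 = 4919524 ≡ 1053 (mod 2521)
1656^1024 ≡ 1053^2 = 1108809 ≡ 2090 (mod 2521)
1656^2048 ≡ 2090^2 = 4368100 ≡ 1728 (mod 2521)
1656^3249 = 1656^2048 · 1656^1024 · 1656^128 · 1656^32 · 1656^16 · 1656^1 ≡ 1728 · 2090 · 2053 · 28 · 1185 · 1656 (mod 2521).
Accumulate the product:
1728 · 2090 = 3611520 ≡ 1448
1448 · 2053 = 2972744 ≡ 485
485 · 28 = 13580 ≡ 975
975 · 1185 = 1155375 ≡ 757
757 · 1656 = 1253592 ≡ 655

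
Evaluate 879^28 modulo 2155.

28 in binary is 11100, i.e. 28 = 16 + 8 + 4.
879^1 ≡ 879 (mod 2155)
879^2 ≡ 879^2 = 772641 ≡ 1151 (mod 2155)
879^4 ≡ 1151^2 = 1324801 ≡ 1631 (mod 2155)
879^8 ≡ 1631^2 = 2660161 ≡ 891 (mod 2155)
879^16 ≡ 891^2 = 793881 ≡ 841 (mod 2155)
879^28 = 879^16 · 879^8 · 879^4 ≡ 841 · 891 · 1631 (mod 2155).
Accumulate the product:
841 · 891 = 749331 ≡ 1546
1546 · 1631 = 2521526 ≡ 176

176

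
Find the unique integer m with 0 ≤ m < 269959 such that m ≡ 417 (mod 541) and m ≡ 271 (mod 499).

242785

541⁻¹ mod 499: 541·202 ≡ 1 (mod 499), so 541⁻¹ ≡ 202.
m = 417 + 541·((271 − 417)·202 mod 499) = 417 + 541·448 = 242785.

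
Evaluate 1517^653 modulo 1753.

Using repeated squaring:
1517^1 ≡ 1517 (mod 1753)
1517^2 ≡ 1517^2 = 2301289 ≡ 1353 (mod 1753)
1517^4 ≡ 1353^2 = 1830609 ≡ 477 (mod 1753)
1517^8 ≡ 477^2 = 227529 ≡ 1392 (mod 1753)
1517^16 ≡ 1392^2 = 1937664 ≡ 599 (mod 1753)
1517^32 ≡ 599^2 = 358801 ≡ 1189 (mod 1753)
1517^64 ≡ 1189^2 = 1413721 ≡ 803 (mod 1753)
1517^128 ≡ 803^2 = 644809 ≡ 1458 (mod 1753)
1517^256 ≡ 1458^2 = 2125764 ≡ 1128 (mod 1753)
1517^512 ≡ 1128^2 = 1272384 ≡ 1459 (mod 1753)
1517^653 = 1517^512 × 1517^128 × 1517^8 × 1517^4 × 1517^1 ≡ 1459 × 1458 × 1392 × 477 × 1517 (mod 1753).
Accumulate the product:
1459 × 1458 = 2127222 ≡ 833
833 × 1392 = 1159536 ≡ 803
803 × 477 = 383031 ≡ 877
877 × 1517 = 1330409 ≡ 1635

1635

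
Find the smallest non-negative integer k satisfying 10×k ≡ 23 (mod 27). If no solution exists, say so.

gcd(10, 27) = 1, so a unique solution mod 27 exists.
10⁻¹ ≡ 19 (mod 27).
k ≡ 19×23 ≡ 5 (mod 27).

5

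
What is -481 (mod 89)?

53

-481 = -6·89 + 53, so -481 ≡ 53 (mod 89).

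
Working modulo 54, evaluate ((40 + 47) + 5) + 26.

40 + 47 = 87 ≡ 33 (mod 54)
33 + 5 = 38
38 + 26 = 64 ≡ 10 (mod 54)

10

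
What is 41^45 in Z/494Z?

45 in binary is 101101, i.e. 45 = 32 + 8 + 4 + 1.
41^1 ≡ 41 (mod 494)
41^2 ≡ 41^2 = 1681 ≡ 199 (mod 494)
41^4 ≡ 199^2 = 39601 ≡ 81 (mod 494)
41^8 ≡ 81^2 = 6561 ≡ 139 (mod 494)
41^16 ≡ 139^2 = 19321 ≡ 55 (mod 494)
41^32 ≡ 55^2 = 3025 ≡ 61 (mod 494)
41^45 = 41^32 * 41^8 * 41^4 * 41^1 ≡ 61 * 139 * 81 * 41 (mod 494).
Accumulate the product:
61 * 139 = 8479 ≡ 81
81 * 81 = 6561 ≡ 139
139 * 41 = 5699 ≡ 265

265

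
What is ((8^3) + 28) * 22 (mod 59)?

21

(8)^3 ≡ 40 (mod 59)
40 + 28 = 68 ≡ 9 (mod 59)
9 * 22 = 198 ≡ 21 (mod 59)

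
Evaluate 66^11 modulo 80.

11 in binary is 1011, i.e. 11 = 8 + 2 + 1.
66^1 ≡ 66 (mod 80)
66^2 ≡ 66^2 = 4356 ≡ 36 (mod 80)
66^4 ≡ 36^2 = 1296 ≡ 16 (mod 80)
66^8 ≡ 16^2 = 256 ≡ 16 (mod 80)
66^11 = 66^8 · 66^2 · 66^1 ≡ 16 · 36 · 66 (mod 80).
Accumulate the product:
16 · 36 = 576 ≡ 16
16 · 66 = 1056 ≡ 16

16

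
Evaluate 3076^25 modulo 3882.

1288

Compute successive squares:
25 in binary is 11001, i.e. 25 = 16 + 8 + 1.
3076^1 ≡ 3076 (mod 3882)
3076^2 ≡ 3076^2 = 9461776 ≡ 1342 (mod 3882)
3076^4 ≡ 1342^2 = 1800964 ≡ 3598 (mod 3882)
3076^8 ≡ 3598^2 = 12945604 ≡ 3016 (mod 3882)
3076^16 ≡ 3016^2 = 9096256 ≡ 730 (mod 3882)
3076^25 = 3076^16 × 3076^8 × 3076^1 ≡ 730 × 3016 × 3076 (mod 3882).
Accumulate the product:
730 × 3016 = 2201680 ≡ 586
586 × 3076 = 1802536 ≡ 1288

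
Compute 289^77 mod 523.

289^1 ≡ 289 (mod 523)
289^2 ≡ 289^2 = 83521 ≡ 364 (mod 523)
289^4 ≡ 364^2 = 132496 ≡ 177 (mod 523)
289^8 ≡ 177^2 = 31329 ≡ 472 (mod 523)
289^16 ≡ 472^2 = 222784 ≡ 509 (mod 523)
289^32 ≡ 509^2 = 259081 ≡ 196 (mod 523)
289^64 ≡ 196^2 = 38416 ≡ 237 (mod 523)
289^77 = 289^64 * 289^8 * 289^4 * 289^1 ≡ 237 * 472 * 177 * 289 (mod 523).
Accumulate the product:
237 * 472 = 111864 ≡ 465
465 * 177 = 82305 ≡ 194
194 * 289 = 56066 ≡ 105

105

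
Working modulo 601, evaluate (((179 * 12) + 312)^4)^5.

179 * 12 = 2148 ≡ 345 (mod 601)
345 + 312 = 657 ≡ 56 (mod 601)
(56)^4 ≡ 333 (mod 601)
(333)^5 ≡ 583 (mod 601)

583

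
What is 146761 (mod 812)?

146761 = 180×812 + 601, so 146761 ≡ 601 (mod 812).

601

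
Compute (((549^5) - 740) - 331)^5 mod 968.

736

(549)^5 ≡ 813 (mod 968)
813 - 740 = 73
73 - 331 = -258 ≡ 710 (mod 968)
(710)^5 ≡ 736 (mod 968)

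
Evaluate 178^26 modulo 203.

178^1 ≡ 178 (mod 203)
178^2 ≡ 178^2 = 31684 ≡ 16 (mod 203)
178^4 ≡ 16^2 = 256 ≡ 53 (mod 203)
178^8 ≡ 53^2 = 2809 ≡ 170 (mod 203)
178^16 ≡ 170^2 = 28900 ≡ 74 (mod 203)
178^26 = 178^16 × 178^8 × 178^2 ≡ 74 × 170 × 16 (mod 203).
Accumulate the product:
74 × 170 = 12580 ≡ 197
197 × 16 = 3152 ≡ 107

107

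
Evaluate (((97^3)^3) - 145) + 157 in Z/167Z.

166

(97)^3 ≡ 18 (mod 167)
(18)^3 ≡ 154 (mod 167)
154 - 145 = 9
9 + 157 = 166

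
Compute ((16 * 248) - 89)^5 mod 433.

16 * 248 = 3968 ≡ 71 (mod 433)
71 - 89 = -18 ≡ 415 (mod 433)
(415)^5 ≡ 44 (mod 433)

44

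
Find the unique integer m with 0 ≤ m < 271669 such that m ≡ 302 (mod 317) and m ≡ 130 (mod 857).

317⁻¹ mod 857: 317*465 ≡ 1 (mod 857), so 317⁻¹ ≡ 465.
m = 302 + 317*((130 − 302)*465 mod 857) = 302 + 317*578 = 183528.
Check: 183528 mod 317 = 302, 183528 mod 857 = 130. ✓

183528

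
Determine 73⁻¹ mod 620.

By the extended Euclidean algorithm:
620 = 8×73 + 36
73 = 2×36 + 1
36 = 36×1 + 0
gcd(73, 620) = 1, so the inverse exists.
Back-substitute for 1:
1 = 1×73 − 2×36
  = −2×620 + 17×73
So 73⁻¹ ≡ 17 (mod 620).

17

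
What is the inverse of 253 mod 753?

628

753 = 2*253 + 247
253 = 1*247 + 6
247 = 41*6 + 1
6 = 6*1 + 0
gcd(253, 753) = 1, so the inverse exists.
Back-substitute for 1:
1 = 1*247 − 41*6
  = −41*253 + 42*247
  = 42*753 − 125*253
So 253⁻¹ ≡ −125 ≡ 628 (mod 753).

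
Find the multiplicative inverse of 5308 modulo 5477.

5477 = 1*5308 + 169
5308 = 31*169 + 69
169 = 2*69 + 31
69 = 2*31 + 7
31 = 4*7 + 3
7 = 2*3 + 1
3 = 3*1 + 0
gcd(5308, 5477) = 1, so the inverse exists.
Bézout: 1 = −1539*5477 + 1588*5308.
So 5308⁻¹ ≡ 1588 (mod 5477).

1588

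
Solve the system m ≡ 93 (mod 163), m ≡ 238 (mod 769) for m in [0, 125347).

163⁻¹ mod 769: 163*184 ≡ 1 (mod 769), so 163⁻¹ ≡ 184.
m = 93 + 163*((238 − 93)*184 mod 769) = 93 + 163*534 = 87135.

87135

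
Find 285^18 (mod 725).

By square-and-multiply:
18 in binary is 10010, i.e. 18 = 16 + 2.
285^1 ≡ 285 (mod 725)
285^2 ≡ 285^2 = 81225 ≡ 25 (mod 725)
285^4 ≡ 25^2 = 625 (mod 725)
285^8 ≡ 625^2 = 390625 ≡ 575 (mod 725)
285^16 ≡ 575^2 = 330625 ≡ 25 (mod 725)
285^18 = 285^16 * 285^2 ≡ 25 * 25 (mod 725).
25 * 25 = 625 ≡ 625 (mod 725).

625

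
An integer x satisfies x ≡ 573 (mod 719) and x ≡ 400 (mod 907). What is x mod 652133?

296082

719⁻¹ mod 907: 719×632 ≡ 1 (mod 907), so 719⁻¹ ≡ 632.
x = 573 + 719×((400 − 573)×632 mod 907) = 573 + 719×411 = 296082.
Check: 296082 mod 719 = 573, 296082 mod 907 = 400. ✓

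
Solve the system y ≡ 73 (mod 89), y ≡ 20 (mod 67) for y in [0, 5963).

2298

89⁻¹ mod 67: 89*64 ≡ 1 (mod 67), so 89⁻¹ ≡ 64.
y = 73 + 89*((20 − 73)*64 mod 67) = 73 + 89*25 = 2298.
Check: 2298 mod 89 = 73, 2298 mod 67 = 20. ✓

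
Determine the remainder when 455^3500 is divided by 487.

16

By square-and-multiply:
455^1 ≡ 455 (mod 487)
455^2 ≡ 455^2 = 207025 ≡ 50 (mod 487)
455^4 ≡ 50^2 = 2500 ≡ 65 (mod 487)
455^8 ≡ 65^2 = 4225 ≡ 329 (mod 487)
455^16 ≡ 329^2 = 108241 ≡ 127 (mod 487)
455^32 ≡ 127^2 = 16129 ≡ 58 (mod 487)
455^64 ≡ 58^2 = 3364 ≡ 442 (mod 487)
455^128 ≡ 442^2 = 195364 ≡ 77 (mod 487)
455^256 ≡ 77^2 = 5929 ≡ 85 (mod 487)
455^512 ≡ 85^2 = 7225 ≡ 407 (mod 487)
455^1024 ≡ 407^2 = 165649 ≡ 69 (mod 487)
455^2048 ≡ 69^2 = 4761 ≡ 378 (mod 487)
455^3500 = 455^2048 * 455^1024 * 455^256 * 455^128 * 455^32 * 455^8 * 455^4 ≡ 378 * 69 * 85 * 77 * 58 * 329 * 65 (mod 487).
Accumulate the product:
378 * 69 = 26082 ≡ 271
271 * 85 = 23035 ≡ 146
146 * 77 = 11242 ≡ 41
41 * 58 = 2378 ≡ 430
430 * 329 = 141470 ≡ 240
240 * 65 = 15600 ≡ 16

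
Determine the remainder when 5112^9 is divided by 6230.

By square-and-multiply:
5112^1 ≡ 5112 (mod 6230)
5112^2 ≡ 5112^2 = 26132544 ≡ 3924 (mod 6230)
5112^4 ≡ 3924^2 = 15397776 ≡ 3446 (mod 6230)
5112^8 ≡ 3446^2 = 11874916 ≡ 536 (mod 6230)
5112^9 = 5112^8 × 5112^1 ≡ 536 × 5112 (mod 6230).
536 × 5112 = 2740032 ≡ 5062 (mod 6230).

5062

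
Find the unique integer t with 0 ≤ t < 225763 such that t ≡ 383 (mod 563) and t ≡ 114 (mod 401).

563⁻¹ mod 401: 563·151 ≡ 1 (mod 401), so 563⁻¹ ≡ 151.
t = 383 + 563·((114 − 383)·151 mod 401) = 383 + 563·283 = 159712.

159712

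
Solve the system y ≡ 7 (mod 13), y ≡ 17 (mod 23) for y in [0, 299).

293

13⁻¹ mod 23: 13×16 ≡ 1 (mod 23), so 13⁻¹ ≡ 16.
y = 7 + 13×((17 − 7)×16 mod 23) = 7 + 13×22 = 293.
Check: 293 mod 13 = 7, 293 mod 23 = 17. ✓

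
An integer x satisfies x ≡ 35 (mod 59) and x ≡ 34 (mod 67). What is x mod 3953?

2513

59⁻¹ mod 67: 59·25 ≡ 1 (mod 67), so 59⁻¹ ≡ 25.
x = 35 + 59·((34 − 35)·25 mod 67) = 35 + 59·42 = 2513.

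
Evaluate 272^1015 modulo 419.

8

Using repeated squaring:
1015 in binary is 1111110111, i.e. 1015 = 512 + 256 + 128 + 64 + 32 + 16 + 4 + 2 + 1.
272^1 ≡ 272 (mod 419)
272^2 ≡ 272^2 = 73984 ≡ 240 (mod 419)
272^4 ≡ 240^2 = 57600 ≡ 197 (mod 419)
272^8 ≡ 197^2 = 38809 ≡ 261 (mod 419)
272^16 ≡ 261^2 = 68121 ≡ 243 (mod 419)
272^32 ≡ 243^2 = 59049 ≡ 389 (mod 419)
272^64 ≡ 389^2 = 151321 ≡ 62 (mod 419)
272^128 ≡ 62^2 = 3844 ≡ 73 (mod 419)
272^256 ≡ 73^2 = 5329 ≡ 301 (mod 419)
272^512 ≡ 301^2 = 90601 ≡ 97 (mod 419)
272^1015 = 272^512 × 272^256 × 272^128 × 272^64 × 272^32 × 272^16 × 272^4 × 272^2 × 272^1 ≡ 97 × 301 × 73 × 62 × 389 × 243 × 197 × 240 × 272 (mod 419).
Accumulate the product:
97 × 301 = 29197 ≡ 286
286 × 73 = 20878 ≡ 347
347 × 62 = 21514 ≡ 145
145 × 389 = 56405 ≡ 259
259 × 243 = 62937 ≡ 87
87 × 197 = 17139 ≡ 379
379 × 240 = 90960 ≡ 37
37 × 272 = 10064 ≡ 8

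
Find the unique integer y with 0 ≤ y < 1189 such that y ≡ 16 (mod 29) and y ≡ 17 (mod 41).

509

29⁻¹ mod 41: 29*17 ≡ 1 (mod 41), so 29⁻¹ ≡ 17.
y = 16 + 29*((17 − 16)*17 mod 41) = 16 + 29*17 = 509.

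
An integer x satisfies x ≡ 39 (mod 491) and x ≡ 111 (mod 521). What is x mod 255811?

491⁻¹ mod 521: 491·191 ≡ 1 (mod 521), so 491⁻¹ ≡ 191.
x = 39 + 491·((111 − 39)·191 mod 521) = 39 + 491·206 = 101185.

101185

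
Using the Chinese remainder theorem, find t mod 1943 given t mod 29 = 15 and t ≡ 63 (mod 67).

29⁻¹ mod 67: 29*37 ≡ 1 (mod 67), so 29⁻¹ ≡ 37.
t = 15 + 29*((63 − 15)*37 mod 67) = 15 + 29*34 = 1001.

1001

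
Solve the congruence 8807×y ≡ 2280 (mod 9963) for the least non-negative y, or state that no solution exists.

gcd(8807, 9963) = 1, so a unique solution mod 9963 exists.
8807⁻¹ ≡ 3818 (mod 9963).
y ≡ 3818×2280 ≡ 7341 (mod 9963).

7341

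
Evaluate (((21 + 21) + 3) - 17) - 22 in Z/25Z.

21 + 21 = 42 ≡ 17 (mod 25)
17 + 3 = 20
20 - 17 = 3
3 - 22 = -19 ≡ 6 (mod 25)

6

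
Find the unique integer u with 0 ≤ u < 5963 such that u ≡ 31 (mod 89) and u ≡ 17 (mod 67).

3769

89⁻¹ mod 67: 89*64 ≡ 1 (mod 67), so 89⁻¹ ≡ 64.
u = 31 + 89*((17 − 31)*64 mod 67) = 31 + 89*42 = 3769.
Check: 3769 mod 89 = 31, 3769 mod 67 = 17. ✓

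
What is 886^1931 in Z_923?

449

Compute successive squares:
886^1 ≡ 886 (mod 923)
886^2 ≡ 886^2 = 784996 ≡ 446 (mod 923)
886^4 ≡ 446^2 = 198916 ≡ 471 (mod 923)
886^8 ≡ 471^2 = 221841 ≡ 321 (mod 923)
886^16 ≡ 321^2 = 103041 ≡ 588 (mod 923)
886^32 ≡ 588^2 = 345744 ≡ 542 (mod 923)
886^64 ≡ 542^2 = 293764 ≡ 250 (mod 923)
886^128 ≡ 250^2 = 62500 ≡ 659 (mod 923)
886^256 ≡ 659^2 = 434281 ≡ 471 (mod 923)
886^512 ≡ 471^2 = 221841 ≡ 321 (mod 923)
886^1024 ≡ 321^2 = 103041 ≡ 588 (mod 923)
886^1931 = 886^1024 * 886^512 * 886^256 * 886^128 * 886^8 * 886^2 * 886^1 ≡ 588 * 321 * 471 * 659 * 321 * 446 * 886 (mod 923).
Accumulate the product:
588 * 321 = 188748 ≡ 456
456 * 471 = 214776 ≡ 640
640 * 659 = 421760 ≡ 872
872 * 321 = 279912 ≡ 243
243 * 446 = 108378 ≡ 387
387 * 886 = 342882 ≡ 449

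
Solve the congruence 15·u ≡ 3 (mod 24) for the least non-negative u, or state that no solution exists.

5

gcd(15, 24) = 3, and 3 | 3, so solutions exist.
Divide through by 3: 5·u ≡ 1 mod 8.
5⁻¹ ≡ 5 (mod 8).
u ≡ 5·1 ≡ 5 (mod 8).
The smallest non-negative solution is u = 5.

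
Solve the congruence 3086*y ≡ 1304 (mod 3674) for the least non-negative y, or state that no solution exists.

1035

gcd(3086, 3674) = 2, and 2 | 1304, so solutions exist.
Divide through by 2: 1543*y = 652 (mod 1837).
1543⁻¹ ≡ 906 (mod 1837).
y ≡ 906*652 ≡ 1035 (mod 1837).
The smallest non-negative solution is y = 1035.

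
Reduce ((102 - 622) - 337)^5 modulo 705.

253

102 - 622 = -520 ≡ 185 (mod 705)
185 - 337 = -152 ≡ 553 (mod 705)
(553)^5 ≡ 253 (mod 705)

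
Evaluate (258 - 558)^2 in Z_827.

684

258 - 558 = -300 ≡ 527 (mod 827)
(527)^2 ≡ 684 (mod 827)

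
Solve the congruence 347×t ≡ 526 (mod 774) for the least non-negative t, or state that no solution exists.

548

gcd(347, 774) = 1, so a unique solution mod 774 exists.
347⁻¹ ≡ 29 (mod 774).
t ≡ 29×526 ≡ 548 (mod 774).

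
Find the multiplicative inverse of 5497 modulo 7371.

7371 = 1×5497 + 1874
5497 = 2×1874 + 1749
1874 = 1×1749 + 125
1749 = 13×125 + 124
125 = 1×124 + 1
124 = 124×1 + 0
gcd(5497, 7371) = 1, so the inverse exists.
Back-substitute for 1:
1 = 1×125 − 1×124
  = −1×1749 + 14×125
  = 14×1874 − 15×1749
  = −15×5497 + 44×1874
  = 44×7371 − 59×5497
So 5497⁻¹ ≡ −59 ≡ 7312 (mod 7371).

7312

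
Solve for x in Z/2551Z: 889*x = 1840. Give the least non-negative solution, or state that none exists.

1543

gcd(889, 2551) = 1, so a unique solution mod 2551 exists.
889⁻¹ ≡ 66 (mod 2551).
x ≡ 66*1840 ≡ 1543 (mod 2551).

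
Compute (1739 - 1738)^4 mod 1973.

1739 - 1738 = 1
(1)^4 ≡ 1 (mod 1973)

1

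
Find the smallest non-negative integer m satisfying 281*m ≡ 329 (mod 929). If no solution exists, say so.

345

gcd(281, 929) = 1, so a unique solution mod 929 exists.
281⁻¹ ≡ 162 (mod 929).
m ≡ 162*329 ≡ 345 (mod 929).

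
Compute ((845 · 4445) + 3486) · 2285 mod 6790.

5495

845 · 4445 = 3756025 ≡ 1155 (mod 6790)
1155 + 3486 = 4641
4641 · 2285 = 10604685 ≡ 5495 (mod 6790)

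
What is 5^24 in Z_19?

7

Compute successive squares:
24 in binary is 11000, i.e. 24 = 16 + 8.
5^1 ≡ 5 (mod 19)
5^2 ≡ 5^2 = 25 ≡ 6 (mod 19)
5^4 ≡ 6^2 = 36 ≡ 17 (mod 19)
5^8 ≡ 17^2 = 289 ≡ 4 (mod 19)
5^16 ≡ 4^2 = 16 (mod 19)
5^24 = 5^16 * 5^8 ≡ 16 * 4 (mod 19).
16 * 4 = 64 ≡ 7 (mod 19).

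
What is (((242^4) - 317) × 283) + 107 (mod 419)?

(242)^4 ≡ 417 (mod 419)
417 - 317 = 100
100 × 283 = 28300 ≡ 227 (mod 419)
227 + 107 = 334

334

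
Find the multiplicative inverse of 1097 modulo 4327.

71

Run the extended Euclidean algorithm:
4327 = 3*1097 + 1036
1097 = 1*1036 + 61
1036 = 16*61 + 60
61 = 1*60 + 1
60 = 60*1 + 0
gcd(1097, 4327) = 1, so the inverse exists.
Bézout: 1 = −18*4327 + 71*1097.
So 1097⁻¹ ≡ 71 (mod 4327).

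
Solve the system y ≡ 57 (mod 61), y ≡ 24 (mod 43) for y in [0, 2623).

61⁻¹ mod 43: 61×12 ≡ 1 (mod 43), so 61⁻¹ ≡ 12.
y = 57 + 61×((24 − 57)×12 mod 43) = 57 + 61×34 = 2131.
Check: 2131 mod 61 = 57, 2131 mod 43 = 24. ✓

2131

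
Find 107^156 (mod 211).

107

156 in binary is 10011100, i.e. 156 = 128 + 16 + 8 + 4.
107^1 ≡ 107 (mod 211)
107^2 ≡ 107^2 = 11449 ≡ 55 (mod 211)
107^4 ≡ 55^2 = 3025 ≡ 71 (mod 211)
107^8 ≡ 71^2 = 5041 ≡ 188 (mod 211)
107^16 ≡ 188^2 = 35344 ≡ 107 (mod 211)
107^32 ≡ 107^2 = 11449 ≡ 55 (mod 211)
107^64 ≡ 55^2 = 3025 ≡ 71 (mod 211)
107^128 ≡ 71^2 = 5041 ≡ 188 (mod 211)
107^156 = 107^128 * 107^16 * 107^8 * 107^4 ≡ 188 * 107 * 188 * 71 (mod 211).
Accumulate the product:
188 * 107 = 20116 ≡ 71
71 * 188 = 13348 ≡ 55
55 * 71 = 3905 ≡ 107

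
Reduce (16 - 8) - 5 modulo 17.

3

16 - 8 = 8
8 - 5 = 3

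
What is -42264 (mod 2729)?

-42264 = -16×2729 + 1400, so -42264 ≡ 1400 (mod 2729).

1400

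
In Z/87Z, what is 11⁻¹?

8

By the extended Euclidean algorithm:
87 = 7·11 + 10
11 = 1·10 + 1
10 = 10·1 + 0
gcd(11, 87) = 1, so the inverse exists.
Bézout: 1 = −1·87 + 8·11.
So 11⁻¹ ≡ 8 (mod 87).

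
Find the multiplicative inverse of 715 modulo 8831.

Run the extended Euclidean algorithm:
8831 = 12*715 + 251
715 = 2*251 + 213
251 = 1*213 + 38
213 = 5*38 + 23
38 = 1*23 + 15
23 = 1*15 + 8
15 = 1*8 + 7
8 = 1*7 + 1
7 = 7*1 + 0
gcd(715, 8831) = 1, so the inverse exists.
Bézout: 1 = −94*8831 + 1161*715.
So 715⁻¹ ≡ 1161 (mod 8831).

1161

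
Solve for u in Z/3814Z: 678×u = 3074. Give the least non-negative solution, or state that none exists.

1394

gcd(678, 3814) = 2, and 2 | 3074, so solutions exist.
Divide through by 2: 339×u = 1537 (mod 1907).
339⁻¹ ≡ 1862 (mod 1907).
u ≡ 1862×1537 ≡ 1394 (mod 1907).
The smallest non-negative solution is u = 1394.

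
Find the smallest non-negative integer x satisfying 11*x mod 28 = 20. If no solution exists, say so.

gcd(11, 28) = 1, so a unique solution mod 28 exists.
11⁻¹ ≡ 23 (mod 28).
x ≡ 23*20 ≡ 12 (mod 28).

12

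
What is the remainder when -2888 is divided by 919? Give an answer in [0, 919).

-2888 = -4*919 + 788, so -2888 ≡ 788 (mod 919).

788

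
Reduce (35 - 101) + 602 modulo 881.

536

35 - 101 = -66 ≡ 815 (mod 881)
815 + 602 = 1417 ≡ 536 (mod 881)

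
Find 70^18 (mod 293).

By square-and-multiply:
70^1 ≡ 70 (mod 293)
70^2 ≡ 70^2 = 4900 ≡ 212 (mod 293)
70^4 ≡ 212^2 = 44944 ≡ 115 (mod 293)
70^8 ≡ 115^2 = 13225 ≡ 40 (mod 293)
70^16 ≡ 40^2 = 1600 ≡ 135 (mod 293)
70^18 = 70^16 · 70^2 ≡ 135 · 212 (mod 293).
135 · 212 = 28620 ≡ 199 (mod 293).

199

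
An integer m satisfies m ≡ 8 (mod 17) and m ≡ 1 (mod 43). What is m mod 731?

603

17⁻¹ mod 43: 17·38 ≡ 1 (mod 43), so 17⁻¹ ≡ 38.
m = 8 + 17·((1 − 8)·38 mod 43) = 8 + 17·35 = 603.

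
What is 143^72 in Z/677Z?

72 in binary is 1001000, i.e. 72 = 64 + 8.
143^1 ≡ 143 (mod 677)
143^2 ≡ 143^2 = 20449 ≡ 139 (mod 677)
143^4 ≡ 139^2 = 19321 ≡ 365 (mod 677)
143^8 ≡ 365^2 = 133225 ≡ 533 (mod 677)
143^16 ≡ 533^2 = 284089 ≡ 426 (mod 677)
143^32 ≡ 426^2 = 181476 ≡ 40 (mod 677)
143^64 ≡ 40^2 = 1600 ≡ 246 (mod 677)
143^72 = 143^64 · 143^8 ≡ 246 · 533 (mod 677).
246 · 533 = 131118 ≡ 457 (mod 677).

457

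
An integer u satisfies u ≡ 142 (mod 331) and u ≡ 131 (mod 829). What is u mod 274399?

331⁻¹ mod 829: 331*551 ≡ 1 (mod 829), so 331⁻¹ ≡ 551.
u = 142 + 331*((131 − 142)*551 mod 829) = 142 + 331*571 = 189143.
Check: 189143 mod 331 = 142, 189143 mod 829 = 131. ✓

189143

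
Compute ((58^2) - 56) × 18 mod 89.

3

(58)^2 ≡ 71 (mod 89)
71 - 56 = 15
15 × 18 = 270 ≡ 3 (mod 89)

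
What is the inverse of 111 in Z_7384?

7384 = 66*111 + 58
111 = 1*58 + 53
58 = 1*53 + 5
53 = 10*5 + 3
5 = 1*3 + 2
3 = 1*2 + 1
2 = 2*1 + 0
gcd(111, 7384) = 1, so the inverse exists.
Back-substitute for 1:
1 = 1*3 − 1*2
  = −1*5 + 2*3
  = 2*53 − 21*5
  = −21*58 + 23*53
  = 23*111 − 44*58
  = −44*7384 + 2927*111
So 111⁻¹ ≡ 2927 (mod 7384).

2927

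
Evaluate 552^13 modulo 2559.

981

Compute successive squares:
13 in binary is 1101, i.e. 13 = 8 + 4 + 1.
552^1 ≡ 552 (mod 2559)
552^2 ≡ 552^2 = 304704 ≡ 183 (mod 2559)
552^4 ≡ 183^2 = 33489 ≡ 222 (mod 2559)
552^8 ≡ 222^2 = 49284 ≡ 663 (mod 2559)
552^13 = 552^8 × 552^4 × 552^1 ≡ 663 × 222 × 552 (mod 2559).
Accumulate the product:
663 × 222 = 147186 ≡ 1323
1323 × 552 = 730296 ≡ 981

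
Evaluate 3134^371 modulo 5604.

1520

Compute successive squares:
371 in binary is 101110011, i.e. 371 = 256 + 64 + 32 + 16 + 2 + 1.
3134^1 ≡ 3134 (mod 5604)
3134^2 ≡ 3134^2 = 9821956 ≡ 3748 (mod 5604)
3134^4 ≡ 3748^2 = 14047504 ≡ 3880 (mod 5604)
3134^8 ≡ 3880^2 = 15054400 ≡ 2056 (mod 5604)
3134^16 ≡ 2056^2 = 4227136 ≡ 1720 (mod 5604)
3134^32 ≡ 1720^2 = 2958400 ≡ 5092 (mod 5604)
3134^64 ≡ 5092^2 = 25928464 ≡ 4360 (mod 5604)
3134^128 ≡ 4360^2 = 19009600 ≡ 832 (mod 5604)
3134^256 ≡ 832^2 = 692224 ≡ 2932 (mod 5604)
3134^371 = 3134^256 * 3134^64 * 3134^32 * 3134^16 * 3134^2 * 3134^1 ≡ 2932 * 4360 * 5092 * 1720 * 3748 * 3134 (mod 5604).
Accumulate the product:
2932 * 4360 = 12783520 ≡ 796
796 * 5092 = 4053232 ≡ 1540
1540 * 1720 = 2648800 ≡ 3712
3712 * 3748 = 13912576 ≡ 3448
3448 * 3134 = 10806032 ≡ 1520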